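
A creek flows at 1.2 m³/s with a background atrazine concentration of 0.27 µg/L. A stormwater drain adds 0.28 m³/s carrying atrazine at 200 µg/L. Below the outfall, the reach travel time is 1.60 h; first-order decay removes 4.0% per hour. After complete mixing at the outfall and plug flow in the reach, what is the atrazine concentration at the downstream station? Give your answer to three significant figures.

35.7 µg/L

Flow-weighted average: C = (1.200·0.2700 + 0.2800·200.0) / 1.480 = 56.32/1.480 = 38.06 µg/L.
4.0%/h lost → k = −ln(1 − 0.04) = 0.04082 h⁻¹.
Decay over the reach: 38.06·exp(−kt) = 38.06·0.9368 = 35.65 µg/L.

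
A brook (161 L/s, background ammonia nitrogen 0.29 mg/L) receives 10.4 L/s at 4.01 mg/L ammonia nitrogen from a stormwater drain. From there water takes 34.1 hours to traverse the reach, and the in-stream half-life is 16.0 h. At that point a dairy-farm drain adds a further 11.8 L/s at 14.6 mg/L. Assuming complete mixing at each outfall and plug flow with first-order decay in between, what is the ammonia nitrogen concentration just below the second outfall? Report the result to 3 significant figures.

Conservation of mass: C = (161.0·0.2900 + 10.40·4.010) / 171.4 = 88.39/171.4 = 0.5157 mg/L; combined flow 171.4 L/s.
Half-life 16.0 h → k = ln 2 / 16.0 = 0.04332 h⁻¹ = 1.040 d⁻¹.
After decay, C = 0.5157 × e^(−kt) = 0.5157 × 0.2283 = 0.1177 mg/L.
Second outfall: C = (171.4·0.1177 + 11.80·14.60)/183.2 = 1.051 mg/L.

1.05 mg/L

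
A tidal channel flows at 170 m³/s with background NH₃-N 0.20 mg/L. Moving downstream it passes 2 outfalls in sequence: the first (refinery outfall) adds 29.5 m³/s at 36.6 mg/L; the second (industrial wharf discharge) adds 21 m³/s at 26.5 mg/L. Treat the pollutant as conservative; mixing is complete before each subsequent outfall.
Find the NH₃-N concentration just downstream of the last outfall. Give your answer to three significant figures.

7.57 mg/L

Below outfall 1: Q → 199.5 m³/s, C = (170.0·0.2000 + 29.50·36.60)/199.5 = 5.582 mg/L.
Below outfall 2: Q → 220.5 m³/s, C = (199.5·5.582 + 21.00·26.50)/220.5 = 7.575 mg/L.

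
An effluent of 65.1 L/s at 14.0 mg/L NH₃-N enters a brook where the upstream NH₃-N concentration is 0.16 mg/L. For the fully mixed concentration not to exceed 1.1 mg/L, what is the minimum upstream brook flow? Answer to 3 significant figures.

Set C_mix = 1.1: (Q·0.1600 + 65.10·14.00) / (Q + 65.10) = 1.1
→ Q = 65.10·(14.00 − 1.1)/(1.1 − 0.1600) = 893.4 L/s.

893 L/s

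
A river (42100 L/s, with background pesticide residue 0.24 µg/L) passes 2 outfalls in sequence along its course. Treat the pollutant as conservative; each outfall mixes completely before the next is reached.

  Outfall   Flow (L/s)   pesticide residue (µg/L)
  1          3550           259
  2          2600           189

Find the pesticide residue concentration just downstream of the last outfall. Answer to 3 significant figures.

29.4 µg/L

Below outfall 1: Q → 45650 L/s, C = (42100·0.2400 + 3550·259.0)/45650 = 20.36 µg/L.
Below outfall 2: Q → 48250 L/s, C = (45650·20.36 + 2600·189.0)/48250 = 29.45 µg/L.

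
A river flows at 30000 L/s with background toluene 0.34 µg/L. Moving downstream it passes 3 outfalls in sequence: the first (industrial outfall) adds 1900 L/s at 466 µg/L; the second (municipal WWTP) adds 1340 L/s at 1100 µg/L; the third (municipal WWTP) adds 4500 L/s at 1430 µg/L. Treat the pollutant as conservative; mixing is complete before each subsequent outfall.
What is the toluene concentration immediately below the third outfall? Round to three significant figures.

233 µg/L

Below outfall 1: Q → 31900 L/s, C = (30000·0.3400 + 1900·466.0)/31900 = 28.08 µg/L.
Below outfall 2: Q → 33240 L/s, C = (31900·28.08 + 1340·1100)/33240 = 71.29 µg/L.
Below outfall 3: Q → 37740 L/s, C = (33240·71.29 + 4500·1430)/37740 = 233.3 µg/L.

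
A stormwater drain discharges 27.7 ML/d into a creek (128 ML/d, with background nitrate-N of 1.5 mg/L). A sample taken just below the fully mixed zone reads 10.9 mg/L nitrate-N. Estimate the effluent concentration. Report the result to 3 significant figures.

Mass balance: 128.0·1.500 + 27.70·Cₑ = 155.7·10.90
→ Cₑ = (155.7·10.90 − 128.0·1.500) / 27.70 = 54.34 mg/L.

54.3 mg/L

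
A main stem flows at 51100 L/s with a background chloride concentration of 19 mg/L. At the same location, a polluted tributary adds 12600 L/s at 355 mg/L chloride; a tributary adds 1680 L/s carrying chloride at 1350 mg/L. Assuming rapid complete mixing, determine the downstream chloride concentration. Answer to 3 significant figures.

Conservation of mass: C = (51100·19.00 + 12600·355.0 + 1680·1350) / 65380 = 7712000/65380 = 118.0 mg/L.

118 mg/L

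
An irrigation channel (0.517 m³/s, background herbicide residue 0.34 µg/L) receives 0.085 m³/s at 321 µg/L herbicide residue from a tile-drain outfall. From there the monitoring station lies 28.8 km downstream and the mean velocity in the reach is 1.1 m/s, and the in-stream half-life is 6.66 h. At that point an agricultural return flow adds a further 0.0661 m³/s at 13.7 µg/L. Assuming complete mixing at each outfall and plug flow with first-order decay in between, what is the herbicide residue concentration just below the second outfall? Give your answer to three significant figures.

Mass balance: C = (0.5170·0.3400 + 0.08500·321.0) / 0.6020 = 27.46/0.6020 = 45.62 µg/L; combined flow 0.6020 m³/s.
Travel time t = 28.8·1000 / 1.1 = 26180 s = 7.273 h.
Half-life 6.66 h → k = ln 2 / 6.66 = 0.1041 h⁻¹ = 2.498 d⁻¹.
After decay, C = 45.62 × e^(−kt) = 45.62 × 0.4691 = 21.40 µg/L.
At the second outfall, C = (0.6020·21.40 + 0.06610·13.70) / (0.6020 + 0.06610) = 20.64 µg/L.

20.6 µg/L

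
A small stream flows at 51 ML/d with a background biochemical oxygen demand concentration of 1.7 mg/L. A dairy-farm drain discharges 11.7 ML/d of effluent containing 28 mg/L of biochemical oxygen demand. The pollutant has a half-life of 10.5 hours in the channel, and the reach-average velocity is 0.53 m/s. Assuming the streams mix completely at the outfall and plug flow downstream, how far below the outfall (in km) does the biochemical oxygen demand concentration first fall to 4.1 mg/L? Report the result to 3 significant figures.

13.8 km

Flow-weighted average: C = (51.00·1.700 + 11.70·28.00) / 62.70 = 414.3/62.70 = 6.608 mg/L.
Half-life 10.5 h → k = ln 2 / 10.5 = 0.06601 h⁻¹ = 1.584 d⁻¹.
Set 6.608·exp(−k·t) = 4.1 → t = ln(6.608/4.1)/k = 26030 s = 7.229 h.
Distance = v·t = 0.53·26030 = 13790 m = 13.79 km.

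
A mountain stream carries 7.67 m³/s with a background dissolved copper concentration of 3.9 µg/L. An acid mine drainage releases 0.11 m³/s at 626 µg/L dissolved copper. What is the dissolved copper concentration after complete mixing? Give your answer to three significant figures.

Mass balance: C = (7.670·3.900 + 0.1100·626.0) / 7.780 = 98.77/7.780 = 12.70 µg/L.

12.7 µg/L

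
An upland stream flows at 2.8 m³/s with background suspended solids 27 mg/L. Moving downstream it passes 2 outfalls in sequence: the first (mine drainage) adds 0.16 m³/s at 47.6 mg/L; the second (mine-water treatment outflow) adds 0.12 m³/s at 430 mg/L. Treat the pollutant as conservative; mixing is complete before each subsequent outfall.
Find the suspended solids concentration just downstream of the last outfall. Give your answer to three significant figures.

After outfall 1: Q = 2.800 + 0.1600 = 2.960 m³/s; C = (2.800·27.00 + 0.1600·47.60)/2.960 = 28.11 mg/L.
After outfall 2: Q = 2.960 + 0.1200 = 3.080 m³/s; C = (2.960·28.11 + 0.1200·430.0)/3.080 = 43.77 mg/L.

43.8 mg/L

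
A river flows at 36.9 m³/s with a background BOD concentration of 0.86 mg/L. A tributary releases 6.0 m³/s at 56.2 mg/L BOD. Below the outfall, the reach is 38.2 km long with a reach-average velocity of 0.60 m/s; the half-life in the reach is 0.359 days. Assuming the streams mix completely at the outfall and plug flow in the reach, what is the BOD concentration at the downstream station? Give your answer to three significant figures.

Mixed concentration C = ΣQC/ΣQ = (36.90·0.8600 + 6.000·56.20) / 42.90 = 368.9/42.90 = 8.600 mg/L.
Travel time t = 38.2·1000 / 0.60 = 63670 s = 17.69 h.
Half-life 0.359 d → k = ln 2 / 0.359 = 1.931 d⁻¹.
First-order decay: C = 8.600·exp(−k·t) = 8.600·0.2410 = 2.073 mg/L.

2.07 mg/L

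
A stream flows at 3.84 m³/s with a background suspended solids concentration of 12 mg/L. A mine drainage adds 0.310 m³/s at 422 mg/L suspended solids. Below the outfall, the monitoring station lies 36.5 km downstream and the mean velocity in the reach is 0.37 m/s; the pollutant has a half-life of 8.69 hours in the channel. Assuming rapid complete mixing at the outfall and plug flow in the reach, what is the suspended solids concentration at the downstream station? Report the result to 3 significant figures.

After mixing, C = (3.840·12.00 + 0.3100·422.0) / 4.150 = 176.9/4.150 = 42.63 mg/L.
Travel time t = 36.5·1000 / 0.37 = 98650 s = 27.40 h.
Half-life 8.69 h → k = ln 2 / 8.69 = 0.07976 h⁻¹ = 1.914 d⁻¹.
First-order decay: C = 42.63·exp(−k·t) = 42.63·0.1124 = 4.791 mg/L.

4.79 mg/L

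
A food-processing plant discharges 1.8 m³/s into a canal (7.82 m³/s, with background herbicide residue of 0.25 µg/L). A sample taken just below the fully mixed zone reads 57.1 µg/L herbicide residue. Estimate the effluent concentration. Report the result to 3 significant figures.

304 µg/L

Mass balance: 7.820·0.2500 + 1.800·Cₑ = 9.620·57.10
→ Cₑ = (9.620·57.10 − 7.820·0.2500) / 1.800 = 304.1 µg/L.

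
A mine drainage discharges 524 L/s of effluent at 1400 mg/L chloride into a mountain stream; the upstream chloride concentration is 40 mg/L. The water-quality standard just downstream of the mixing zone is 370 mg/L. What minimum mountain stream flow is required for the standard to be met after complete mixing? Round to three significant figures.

1640 L/s

Set C_mix = 370: (Q·40.00 + 524.0·1400) / (Q + 524.0) = 370
→ Q = 524.0·(1400 − 370)/(370 − 40.00) = 1636 L/s.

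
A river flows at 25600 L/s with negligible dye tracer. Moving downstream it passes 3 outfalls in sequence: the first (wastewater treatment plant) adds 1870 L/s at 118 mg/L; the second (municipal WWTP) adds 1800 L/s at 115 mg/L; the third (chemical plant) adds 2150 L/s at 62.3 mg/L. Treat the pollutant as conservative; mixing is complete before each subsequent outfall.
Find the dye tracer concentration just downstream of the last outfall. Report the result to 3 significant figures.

Below outfall 1: Q → 27470 L/s, C = (25600·0 + 1870·118.0)/27470 = 8.033 mg/L.
Below outfall 2: Q → 29270 L/s, C = (27470·8.033 + 1800·115.0)/29270 = 14.61 mg/L.
Below outfall 3: Q → 31420 L/s, C = (29270·14.61 + 2150·62.30)/31420 = 17.87 mg/L.

17.9 mg/L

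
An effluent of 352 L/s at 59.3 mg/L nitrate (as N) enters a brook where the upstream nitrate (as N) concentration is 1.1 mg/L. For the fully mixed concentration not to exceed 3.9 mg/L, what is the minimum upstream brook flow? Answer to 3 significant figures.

6960 L/s

Set C_mix = 3.9: (Q·1.100 + 352.0·59.30) / (Q + 352.0) = 3.9
→ Q = 352.0·(59.30 − 3.9)/(3.9 − 1.100) = 6965 L/s.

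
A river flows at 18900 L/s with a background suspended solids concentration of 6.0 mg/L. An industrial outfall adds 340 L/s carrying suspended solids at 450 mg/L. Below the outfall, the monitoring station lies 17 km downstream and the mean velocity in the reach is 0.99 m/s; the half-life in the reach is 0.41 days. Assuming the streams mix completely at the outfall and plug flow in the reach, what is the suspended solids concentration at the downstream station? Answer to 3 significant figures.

9.89 mg/L

After mixing, C = (18900·6.000 + 340.0·450.0) / 19240 = 266400/19240 = 13.85 mg/L.
Travel time t = 17·1000 / 0.99 = 17170 s = 4.770 h.
Half-life 0.41 d → k = ln 2 / 0.41 = 1.691 d⁻¹.
First-order decay: C = 13.85·exp(−k·t) = 13.85·0.7146 = 9.895 mg/L.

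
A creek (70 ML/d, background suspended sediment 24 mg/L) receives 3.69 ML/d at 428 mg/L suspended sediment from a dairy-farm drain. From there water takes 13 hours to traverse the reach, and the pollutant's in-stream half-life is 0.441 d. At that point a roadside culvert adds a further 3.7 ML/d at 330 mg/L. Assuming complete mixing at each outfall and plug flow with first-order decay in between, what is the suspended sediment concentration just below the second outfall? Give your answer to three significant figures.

33.8 mg/L

Conservation of mass: C = (70.00·24.00 + 3.690·428.0) / 73.69 = 3259/73.69 = 44.23 mg/L; combined flow 73.69 ML/d.
Half-life 0.441 d → k = ln 2 / 0.441 = 1.572 d⁻¹.
Applying C = C₀e^(−kt): 44.23 × 0.4268 = 18.88 mg/L.
Second outfall: C = (73.69·18.88 + 3.700·330.0)/77.39 = 33.75 mg/L.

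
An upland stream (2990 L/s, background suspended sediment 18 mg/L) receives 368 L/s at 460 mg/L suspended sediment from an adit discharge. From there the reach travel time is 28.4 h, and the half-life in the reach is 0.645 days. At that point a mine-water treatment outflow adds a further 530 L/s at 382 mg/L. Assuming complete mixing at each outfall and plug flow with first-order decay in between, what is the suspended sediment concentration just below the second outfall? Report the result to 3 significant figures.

Mass balance: C = (2990·18.00 + 368.0·460.0) / 3358 = 223100/3358 = 66.44 mg/L; combined flow 3358 L/s.
Half-life 0.645 d → k = ln 2 / 0.645 = 1.075 d⁻¹.
Decay over the reach: 66.44·exp(−kt) = 66.44·0.2804 = 18.63 mg/L.
Second outfall: C = (3358·18.63 + 530.0·382.0)/3888 = 68.16 mg/L.

68.2 mg/L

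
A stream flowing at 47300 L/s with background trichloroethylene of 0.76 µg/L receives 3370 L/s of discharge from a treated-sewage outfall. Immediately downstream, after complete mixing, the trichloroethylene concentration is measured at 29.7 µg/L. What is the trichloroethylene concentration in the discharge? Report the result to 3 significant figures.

Mass balance: 47300·0.7600 + 3370·Cₑ = 50670·29.70
→ Cₑ = (50670·29.70 − 47300·0.7600) / 3370 = 435.9 µg/L.

436 µg/L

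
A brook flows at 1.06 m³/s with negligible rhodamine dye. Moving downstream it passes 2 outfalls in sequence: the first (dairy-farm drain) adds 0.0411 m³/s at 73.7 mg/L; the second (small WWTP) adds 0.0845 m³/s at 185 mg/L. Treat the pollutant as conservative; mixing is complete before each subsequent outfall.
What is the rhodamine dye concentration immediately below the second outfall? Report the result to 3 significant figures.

15.7 mg/L

Below outfall 1: Q → 1.101 m³/s, C = (1.060·0 + 0.04110·73.70)/1.101 = 2.751 mg/L.
Below outfall 2: Q → 1.186 m³/s, C = (1.101·2.751 + 0.08450·185.0)/1.186 = 15.74 mg/L.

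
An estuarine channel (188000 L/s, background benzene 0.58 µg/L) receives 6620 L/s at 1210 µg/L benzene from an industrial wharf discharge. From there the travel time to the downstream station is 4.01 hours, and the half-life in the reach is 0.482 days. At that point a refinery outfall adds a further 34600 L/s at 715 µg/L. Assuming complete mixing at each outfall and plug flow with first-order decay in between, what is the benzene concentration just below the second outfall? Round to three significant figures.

136 µg/L

Conservation of mass: C = (188000·0.5800 + 6620·1210) / 194600 = 8119000/194600 = 41.72 µg/L; combined flow 194600 L/s.
Half-life 0.482 d → k = ln 2 / 0.482 = 1.438 d⁻¹.
First-order decay: C = 41.72·exp(−k·t) = 41.72·0.7864 = 32.81 µg/L.
At the second outfall, C = (194600·32.81 + 34600·715.0) / (194600 + 34600) = 135.8 µg/L.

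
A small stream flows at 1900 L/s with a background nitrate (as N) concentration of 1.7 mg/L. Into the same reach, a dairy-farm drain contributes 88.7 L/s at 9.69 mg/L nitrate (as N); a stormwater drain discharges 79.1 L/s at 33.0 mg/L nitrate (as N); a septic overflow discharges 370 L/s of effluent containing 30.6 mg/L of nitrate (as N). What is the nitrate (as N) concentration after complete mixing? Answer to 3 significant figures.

Flow-weighted average: C = (1900·1.700 + 88.70·9.690 + 79.10·33.00 + 370.0·30.60) / 2438 = 18020/2438 = 7.393 mg/L.

7.39 mg/L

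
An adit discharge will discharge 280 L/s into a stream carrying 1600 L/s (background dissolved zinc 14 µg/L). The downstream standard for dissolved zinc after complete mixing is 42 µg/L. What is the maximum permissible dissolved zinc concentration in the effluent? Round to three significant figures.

At the limit, (Qr·Cr + Qe·Cₑ)/(Qr + Qe) = 42:
Cₑ = (1880·42 − 1600·14.00) / 280.0 = 202.0 µg/L.

202 µg/L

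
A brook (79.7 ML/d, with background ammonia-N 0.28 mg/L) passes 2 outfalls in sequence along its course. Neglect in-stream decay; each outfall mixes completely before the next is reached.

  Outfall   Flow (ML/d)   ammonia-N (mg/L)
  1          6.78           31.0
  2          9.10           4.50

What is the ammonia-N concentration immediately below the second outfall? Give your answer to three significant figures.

2.86 mg/L

Outfall 1: combined Q = 86.48 ML/d; C = (79.70·0.2800 + 6.780·31.00)/86.48 = 2.688 mg/L.
Outfall 2: combined Q = 95.58 ML/d; C = (86.48·2.688 + 9.100·4.500)/95.58 = 2.861 mg/L.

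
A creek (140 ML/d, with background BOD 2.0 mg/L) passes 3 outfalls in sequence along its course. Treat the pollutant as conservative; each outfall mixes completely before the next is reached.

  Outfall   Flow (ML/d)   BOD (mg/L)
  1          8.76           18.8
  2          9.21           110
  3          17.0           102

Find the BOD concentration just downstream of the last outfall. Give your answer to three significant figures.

Outfall 1: combined Q = 148.8 ML/d; C = (140.0·2.000 + 8.760·18.80)/148.8 = 2.989 mg/L.
Outfall 2: combined Q = 158.0 ML/d; C = (148.8·2.989 + 9.210·110.0)/158.0 = 9.228 mg/L.
Outfall 3: combined Q = 175.0 ML/d; C = (158.0·9.228 + 17.00·102.0)/175.0 = 18.24 mg/L.

18.2 mg/L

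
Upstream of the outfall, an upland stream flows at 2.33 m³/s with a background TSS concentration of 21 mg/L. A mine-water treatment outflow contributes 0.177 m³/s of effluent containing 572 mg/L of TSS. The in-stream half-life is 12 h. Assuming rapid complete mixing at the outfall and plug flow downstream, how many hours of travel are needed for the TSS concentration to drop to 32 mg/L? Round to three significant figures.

After mixing, C = (2.330·21.00 + 0.1770·572.0) / 2.507 = 150.2/2.507 = 59.90 mg/L.
Half-life 12 h → k = ln 2 / 12 = 0.05776 h⁻¹ = 1.386 d⁻¹.
59.90·exp(−k·t) = 32 → t = ln(59.90/32)/k = 39080 s = 10.85 h.

10.9 h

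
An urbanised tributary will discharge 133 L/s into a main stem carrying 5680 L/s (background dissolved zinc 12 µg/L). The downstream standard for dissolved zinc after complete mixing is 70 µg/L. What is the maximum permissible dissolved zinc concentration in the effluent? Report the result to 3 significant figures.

At the limit, (Qr·Cr + Qe·Cₑ)/(Qr + Qe) = 70:
Cₑ = (5813·70 − 5680·12.00) / 133.0 = 2547 µg/L.

2550 µg/L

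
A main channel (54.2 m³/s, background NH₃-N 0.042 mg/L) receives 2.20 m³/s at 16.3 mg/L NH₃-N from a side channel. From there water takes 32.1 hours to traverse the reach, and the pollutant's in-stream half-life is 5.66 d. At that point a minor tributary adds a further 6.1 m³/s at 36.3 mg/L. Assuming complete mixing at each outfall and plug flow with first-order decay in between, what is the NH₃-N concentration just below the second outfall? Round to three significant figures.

After mixing, C = (54.20·0.04200 + 2.200·16.30) / 56.40 = 38.14/56.40 = 0.6762 mg/L; combined flow 56.40 m³/s.
Half-life 5.66 d → k = ln 2 / 5.66 = 0.1225 d⁻¹.
Decay over the reach: 0.6762·exp(−kt) = 0.6762·0.8489 = 0.5740 mg/L.
Second outfall: C = (56.40·0.5740 + 6.100·36.30)/62.50 = 4.061 mg/L.

4.06 mg/L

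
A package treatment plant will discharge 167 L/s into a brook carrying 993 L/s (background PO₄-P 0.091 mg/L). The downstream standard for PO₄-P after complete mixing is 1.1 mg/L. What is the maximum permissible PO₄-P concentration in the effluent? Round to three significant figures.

7.10 mg/L

At the limit, (Qr·Cr + Qe·Cₑ)/(Qr + Qe) = 1.1:
Cₑ = (1160·1.1 − 993.0·0.09100) / 167.0 = 7.100 mg/L.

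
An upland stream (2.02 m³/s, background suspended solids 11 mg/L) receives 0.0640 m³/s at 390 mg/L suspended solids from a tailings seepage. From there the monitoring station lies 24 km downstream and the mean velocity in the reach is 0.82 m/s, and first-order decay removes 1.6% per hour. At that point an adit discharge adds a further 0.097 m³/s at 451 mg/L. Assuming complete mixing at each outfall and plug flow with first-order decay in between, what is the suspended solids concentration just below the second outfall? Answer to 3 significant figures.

39.0 mg/L

Conservation of mass: C = (2.020·11.00 + 0.06400·390.0) / 2.084 = 47.18/2.084 = 22.64 mg/L; combined flow 2.084 m³/s.
Travel time t = 24·1000 / 0.82 = 29270 s = 8.130 h.
1.6%/h lost → k = −ln(1 − 0.016) = 0.01613 h⁻¹.
After decay, C = 22.64 × e^(−kt) = 22.64 × 0.8771 = 19.86 mg/L.
At the second outfall, C = (2.084·19.86 + 0.09700·451.0) / (2.084 + 0.09700) = 39.03 mg/L.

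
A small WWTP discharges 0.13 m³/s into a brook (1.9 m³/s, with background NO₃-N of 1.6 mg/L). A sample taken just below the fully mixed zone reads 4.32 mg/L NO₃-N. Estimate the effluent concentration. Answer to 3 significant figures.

44.1 mg/L

Mass balance: 1.900·1.600 + 0.1300·Cₑ = 2.030·4.320
→ Cₑ = (2.030·4.320 − 1.900·1.600) / 0.1300 = 44.07 mg/L.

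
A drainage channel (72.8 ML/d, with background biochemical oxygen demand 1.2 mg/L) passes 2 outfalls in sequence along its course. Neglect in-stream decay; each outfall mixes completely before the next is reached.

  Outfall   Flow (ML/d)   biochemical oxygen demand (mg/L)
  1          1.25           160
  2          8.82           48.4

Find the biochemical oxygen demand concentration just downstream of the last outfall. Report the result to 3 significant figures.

8.62 mg/L

Below outfall 1: Q → 74.05 ML/d, C = (72.80·1.200 + 1.250·160.0)/74.05 = 3.881 mg/L.
Below outfall 2: Q → 82.87 ML/d, C = (74.05·3.881 + 8.820·48.40)/82.87 = 8.619 mg/L.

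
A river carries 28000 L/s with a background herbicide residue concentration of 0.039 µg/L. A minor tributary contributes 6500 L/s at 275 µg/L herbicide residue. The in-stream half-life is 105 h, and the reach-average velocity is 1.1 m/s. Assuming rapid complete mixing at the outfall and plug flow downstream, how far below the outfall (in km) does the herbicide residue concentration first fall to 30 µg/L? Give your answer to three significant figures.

Conservation of mass: C = (28000·0.03900 + 6500·275.0) / 34500 = 1789000/34500 = 51.84 µg/L.
Half-life 105 h → k = ln 2 / 105 = 0.006601 h⁻¹ = 0.1584 d⁻¹.
Set 51.84·exp(−k·t) = 30 → t = ln(51.84/30)/k = 298300 s = 82.87 h.
Distance = v·t = 1.1·298300 = 328100 m = 328.1 km.

328 km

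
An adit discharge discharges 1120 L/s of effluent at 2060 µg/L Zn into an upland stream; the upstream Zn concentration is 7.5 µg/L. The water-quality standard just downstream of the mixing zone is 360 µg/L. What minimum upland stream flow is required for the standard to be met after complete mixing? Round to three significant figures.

Set C_mix = 360: (Q·7.500 + 1120·2060) / (Q + 1120) = 360
→ Q = 1120·(2060 − 360)/(360 − 7.500) = 5401 L/s.

5400 L/s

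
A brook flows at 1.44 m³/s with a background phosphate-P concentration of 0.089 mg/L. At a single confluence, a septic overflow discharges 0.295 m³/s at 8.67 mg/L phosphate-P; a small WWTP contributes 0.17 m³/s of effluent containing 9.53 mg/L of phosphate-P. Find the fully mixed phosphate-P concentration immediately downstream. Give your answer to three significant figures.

2.26 mg/L

After mixing, C = (1.440·0.08900 + 0.2950·8.670 + 0.1700·9.530) / 1.905 = 4.306/1.905 = 2.260 mg/L.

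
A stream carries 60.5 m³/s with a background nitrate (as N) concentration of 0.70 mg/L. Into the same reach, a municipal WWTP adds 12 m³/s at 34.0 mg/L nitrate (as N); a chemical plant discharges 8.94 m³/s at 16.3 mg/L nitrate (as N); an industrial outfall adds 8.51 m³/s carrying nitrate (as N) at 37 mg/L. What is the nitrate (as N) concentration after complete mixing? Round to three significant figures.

Mixed concentration C = ΣQC/ΣQ = (60.50·0.7000 + 12.00·34.00 + 8.940·16.30 + 8.510·37.00) / 89.95 = 910.9/89.95 = 10.13 mg/L.

10.1 mg/L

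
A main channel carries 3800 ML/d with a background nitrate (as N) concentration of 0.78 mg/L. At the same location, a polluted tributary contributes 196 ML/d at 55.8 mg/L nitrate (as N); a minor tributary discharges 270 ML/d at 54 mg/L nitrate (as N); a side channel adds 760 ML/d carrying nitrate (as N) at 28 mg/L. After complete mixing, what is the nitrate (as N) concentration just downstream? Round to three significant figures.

Conservation of mass: C = (3800·0.7800 + 196.0·55.80 + 270.0·54.00 + 760.0·28.00) / 5026 = 49760/5026 = 9.901 mg/L.

9.90 mg/L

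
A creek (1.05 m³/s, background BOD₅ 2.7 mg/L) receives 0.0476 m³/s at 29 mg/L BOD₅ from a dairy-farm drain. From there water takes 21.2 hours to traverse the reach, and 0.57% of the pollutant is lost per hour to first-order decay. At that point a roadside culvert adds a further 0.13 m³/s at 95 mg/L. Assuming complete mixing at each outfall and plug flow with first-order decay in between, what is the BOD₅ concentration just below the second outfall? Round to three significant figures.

13.1 mg/L

After mixing, C = (1.050·2.700 + 0.04760·29.00) / 1.098 = 4.215/1.098 = 3.841 mg/L; combined flow 1.098 m³/s.
0.57%/h lost → k = −ln(1 − 0.0057) = 0.005716 h⁻¹.
Applying C = C₀e^(−kt): 3.841 × 0.8859 = 3.402 mg/L.
Second outfall: C = (1.098·3.402 + 0.1300·95.00)/1.228 = 13.10 mg/L.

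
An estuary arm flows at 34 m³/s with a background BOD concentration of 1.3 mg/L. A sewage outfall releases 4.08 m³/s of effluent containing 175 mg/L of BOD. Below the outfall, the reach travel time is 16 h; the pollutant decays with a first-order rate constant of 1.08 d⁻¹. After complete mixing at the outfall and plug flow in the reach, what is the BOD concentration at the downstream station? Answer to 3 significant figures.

9.69 mg/L

Mixed concentration C = ΣQC/ΣQ = (34.00·1.300 + 4.080·175.0) / 38.08 = 758.2/38.08 = 19.91 mg/L.
Applying C = C₀e^(−kt): 19.91 × 0.4868 = 9.692 mg/L.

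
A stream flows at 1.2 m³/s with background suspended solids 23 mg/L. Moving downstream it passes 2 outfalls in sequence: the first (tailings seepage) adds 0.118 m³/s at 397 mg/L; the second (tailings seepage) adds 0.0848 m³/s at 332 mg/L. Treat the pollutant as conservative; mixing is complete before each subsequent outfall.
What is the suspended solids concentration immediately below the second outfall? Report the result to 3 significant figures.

73.1 mg/L

Below outfall 1: Q → 1.318 m³/s, C = (1.200·23.00 + 0.1180·397.0)/1.318 = 56.48 mg/L.
Below outfall 2: Q → 1.403 m³/s, C = (1.318·56.48 + 0.08480·332.0)/1.403 = 73.14 mg/L.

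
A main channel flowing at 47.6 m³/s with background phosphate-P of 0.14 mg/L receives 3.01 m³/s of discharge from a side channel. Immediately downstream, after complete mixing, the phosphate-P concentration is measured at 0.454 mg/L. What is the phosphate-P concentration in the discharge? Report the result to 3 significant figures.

Mass balance: 47.60·0.1400 + 3.010·Cₑ = 50.61·0.4540
→ Cₑ = (50.61·0.4540 − 47.60·0.1400) / 3.010 = 5.420 mg/L.

5.42 mg/L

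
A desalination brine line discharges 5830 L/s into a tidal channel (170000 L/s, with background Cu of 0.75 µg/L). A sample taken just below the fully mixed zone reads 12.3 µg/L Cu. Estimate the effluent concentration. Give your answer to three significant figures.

349 µg/L

Mass balance: 170000·0.7500 + 5830·Cₑ = 175800·12.30
→ Cₑ = (175800·12.30 − 170000·0.7500) / 5830 = 349.1 µg/L.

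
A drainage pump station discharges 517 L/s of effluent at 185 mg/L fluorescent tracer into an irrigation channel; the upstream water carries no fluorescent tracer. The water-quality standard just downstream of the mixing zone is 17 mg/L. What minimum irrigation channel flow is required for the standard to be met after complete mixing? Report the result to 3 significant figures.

5110 L/s

Set C_mix = 17: (Q·0 + 517.0·185.0) / (Q + 517.0) = 17
→ Q = 517.0·(185.0 − 17)/(17 − 0) = 5109 L/s.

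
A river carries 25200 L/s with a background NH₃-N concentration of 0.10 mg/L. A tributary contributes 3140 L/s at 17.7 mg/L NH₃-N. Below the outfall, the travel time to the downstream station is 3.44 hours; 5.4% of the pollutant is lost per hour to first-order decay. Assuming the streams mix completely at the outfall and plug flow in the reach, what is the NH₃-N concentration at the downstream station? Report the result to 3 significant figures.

After mixing, C = (25200·0.1000 + 3140·17.70) / 28340 = 58100/28340 = 2.050 mg/L.
5.4%/h lost → k = −ln(1 − 0.054) = 0.05551 h⁻¹.
Decay over the reach: 2.050·exp(−kt) = 2.050·0.8262 = 1.694 mg/L.

1.69 mg/L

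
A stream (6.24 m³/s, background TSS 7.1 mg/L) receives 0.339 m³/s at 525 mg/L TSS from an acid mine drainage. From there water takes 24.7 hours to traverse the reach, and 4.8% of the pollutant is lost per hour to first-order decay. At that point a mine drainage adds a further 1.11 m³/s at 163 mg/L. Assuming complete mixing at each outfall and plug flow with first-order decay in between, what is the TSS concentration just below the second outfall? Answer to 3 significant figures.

After mixing, C = (6.240·7.100 + 0.3390·525.0) / 6.579 = 222.3/6.579 = 33.79 mg/L; combined flow 6.579 m³/s.
4.8%/h lost → k = −ln(1 − 0.048) = 0.04919 h⁻¹.
After decay, C = 33.79 × e^(−kt) = 33.79 × 0.2967 = 10.02 mg/L.
At the second outfall, C = (6.579·10.02 + 1.110·163.0) / (6.579 + 1.110) = 32.11 mg/L.

32.1 mg/L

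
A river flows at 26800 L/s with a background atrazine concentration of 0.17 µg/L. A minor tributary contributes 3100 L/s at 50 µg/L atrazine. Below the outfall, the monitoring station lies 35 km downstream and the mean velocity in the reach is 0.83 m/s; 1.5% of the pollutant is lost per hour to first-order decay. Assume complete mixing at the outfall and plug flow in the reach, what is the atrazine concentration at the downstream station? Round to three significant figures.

4.47 µg/L

Mass balance: C = (26800·0.1700 + 3100·50.00) / 29900 = 159600/29900 = 5.336 µg/L.
Travel time t = 35·1000 / 0.83 = 42170 s = 11.71 h.
1.5%/h lost → k = −ln(1 − 0.015) = 0.01511 h⁻¹.
After decay, C = 5.336 × e^(−kt) = 5.336 × 0.8378 = 4.471 µg/L.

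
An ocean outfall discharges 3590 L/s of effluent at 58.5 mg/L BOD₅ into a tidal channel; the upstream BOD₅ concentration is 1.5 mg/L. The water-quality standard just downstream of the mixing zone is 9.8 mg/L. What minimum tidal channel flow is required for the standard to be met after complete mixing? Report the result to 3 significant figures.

Set C_mix = 9.8: (Q·1.500 + 3590·58.50) / (Q + 3590) = 9.8
→ Q = 3590·(58.50 − 9.8)/(9.8 − 1.500) = 21060 L/s.

21100 L/s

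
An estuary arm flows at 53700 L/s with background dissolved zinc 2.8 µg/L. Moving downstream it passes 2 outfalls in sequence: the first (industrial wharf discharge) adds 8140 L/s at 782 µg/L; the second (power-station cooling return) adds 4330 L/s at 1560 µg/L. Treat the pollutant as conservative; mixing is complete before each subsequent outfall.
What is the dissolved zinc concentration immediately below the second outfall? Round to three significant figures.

Below outfall 1: Q → 61840 L/s, C = (53700·2.800 + 8140·782.0)/61840 = 105.4 µg/L.
Below outfall 2: Q → 66170 L/s, C = (61840·105.4 + 4330·1560)/66170 = 200.6 µg/L.

201 µg/L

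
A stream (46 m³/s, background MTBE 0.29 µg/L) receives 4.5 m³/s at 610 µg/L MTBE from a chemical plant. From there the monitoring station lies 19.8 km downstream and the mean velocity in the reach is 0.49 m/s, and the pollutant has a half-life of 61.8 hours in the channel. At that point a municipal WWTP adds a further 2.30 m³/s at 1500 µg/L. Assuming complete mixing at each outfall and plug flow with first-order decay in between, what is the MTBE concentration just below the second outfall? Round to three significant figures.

Conservation of mass: C = (46.00·0.2900 + 4.500·610.0) / 50.50 = 2758/50.50 = 54.62 µg/L; combined flow 50.50 m³/s.
Travel time t = 19.8·1000 / 0.49 = 40410 s = 11.22 h.
Half-life 61.8 h → k = ln 2 / 61.8 = 0.01122 h⁻¹ = 0.2692 d⁻¹.
First-order decay: C = 54.62·exp(−k·t) = 54.62·0.8817 = 48.16 µg/L.
Second outfall: C = (50.50·48.16 + 2.300·1500)/52.80 = 111.4 µg/L.

111 µg/L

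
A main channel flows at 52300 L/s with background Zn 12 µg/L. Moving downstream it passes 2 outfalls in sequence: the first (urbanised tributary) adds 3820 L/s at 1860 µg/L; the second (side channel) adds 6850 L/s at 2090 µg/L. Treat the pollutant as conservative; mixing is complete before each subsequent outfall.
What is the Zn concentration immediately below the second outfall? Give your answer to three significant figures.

350 µg/L

Outfall 1: combined Q = 56120 L/s; C = (52300·12.00 + 3820·1860)/56120 = 137.8 µg/L.
Outfall 2: combined Q = 62970 L/s; C = (56120·137.8 + 6850·2090)/62970 = 350.2 µg/L.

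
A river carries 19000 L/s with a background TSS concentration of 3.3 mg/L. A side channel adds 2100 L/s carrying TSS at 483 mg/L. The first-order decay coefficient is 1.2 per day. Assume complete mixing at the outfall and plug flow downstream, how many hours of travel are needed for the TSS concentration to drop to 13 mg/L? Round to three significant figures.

27.4 h

Flow-weighted average: C = (19000·3.300 + 2100·483.0) / 21100 = 1077000/21100 = 51.04 mg/L.
51.04·exp(−k·t) = 13 → t = ln(51.04/13)/k = 98480 s = 27.35 h.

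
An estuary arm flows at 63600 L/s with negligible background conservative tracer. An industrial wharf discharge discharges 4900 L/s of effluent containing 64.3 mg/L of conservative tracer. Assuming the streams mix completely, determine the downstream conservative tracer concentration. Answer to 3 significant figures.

4.60 mg/L

Mixed concentration C = ΣQC/ΣQ = (63600·0 + 4900·64.30) / 68500 = 315100/68500 = 4.600 mg/L.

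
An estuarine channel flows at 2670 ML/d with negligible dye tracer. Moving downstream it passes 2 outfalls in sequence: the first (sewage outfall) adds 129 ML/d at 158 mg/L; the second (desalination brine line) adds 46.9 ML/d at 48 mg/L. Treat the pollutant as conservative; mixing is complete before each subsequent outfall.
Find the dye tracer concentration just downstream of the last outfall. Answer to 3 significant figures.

7.95 mg/L

Outfall 1: combined Q = 2799 ML/d; C = (2670·0 + 129.0·158.0)/2799 = 7.282 mg/L.
Outfall 2: combined Q = 2846 ML/d; C = (2799·7.282 + 46.90·48.00)/2846 = 7.953 mg/L.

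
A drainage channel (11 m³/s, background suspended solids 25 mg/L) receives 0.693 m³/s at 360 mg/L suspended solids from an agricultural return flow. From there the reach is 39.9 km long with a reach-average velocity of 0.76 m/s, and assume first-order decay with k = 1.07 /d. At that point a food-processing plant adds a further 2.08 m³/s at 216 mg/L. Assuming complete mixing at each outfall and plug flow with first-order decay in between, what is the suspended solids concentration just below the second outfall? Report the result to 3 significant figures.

Conservation of mass: C = (11.00·25.00 + 0.6930·360.0) / 11.69 = 524.5/11.69 = 44.85 mg/L; combined flow 11.69 m³/s.
Travel time t = 39.9·1000 / 0.76 = 52500 s = 14.58 h.
Decay over the reach: 44.85·exp(−kt) = 44.85·0.5220 = 23.41 mg/L.
Second outfall: C = (11.69·23.41 + 2.080·216.0)/13.77 = 52.50 mg/L.

52.5 mg/L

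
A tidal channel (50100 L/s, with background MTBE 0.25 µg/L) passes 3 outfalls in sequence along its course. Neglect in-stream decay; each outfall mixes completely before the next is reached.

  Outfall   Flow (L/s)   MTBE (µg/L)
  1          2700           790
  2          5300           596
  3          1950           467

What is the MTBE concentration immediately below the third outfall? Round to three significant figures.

103 µg/L

After outfall 1: Q = 50100 + 2700 = 52800 L/s; C = (50100·0.2500 + 2700·790.0)/52800 = 40.63 µg/L.
After outfall 2: Q = 52800 + 5300 = 58100 L/s; C = (52800·40.63 + 5300·596.0)/58100 = 91.30 µg/L.
After outfall 3: Q = 58100 + 1950 = 60050 L/s; C = (58100·91.30 + 1950·467.0)/60050 = 103.5 µg/L.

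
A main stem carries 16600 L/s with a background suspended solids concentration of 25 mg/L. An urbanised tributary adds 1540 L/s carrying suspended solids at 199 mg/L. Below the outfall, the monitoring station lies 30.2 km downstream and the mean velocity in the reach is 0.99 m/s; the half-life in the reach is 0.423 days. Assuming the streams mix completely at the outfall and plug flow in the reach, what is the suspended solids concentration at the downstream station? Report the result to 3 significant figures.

Flow-weighted average: C = (16600·25.00 + 1540·199.0) / 18140 = 721500/18140 = 39.77 mg/L.
Travel time t = 30.2·1000 / 0.99 = 30510 s = 8.474 h.
Half-life 0.423 d → k = ln 2 / 0.423 = 1.639 d⁻¹.
First-order decay: C = 39.77·exp(−k·t) = 39.77·0.5607 = 22.30 mg/L.

22.3 mg/L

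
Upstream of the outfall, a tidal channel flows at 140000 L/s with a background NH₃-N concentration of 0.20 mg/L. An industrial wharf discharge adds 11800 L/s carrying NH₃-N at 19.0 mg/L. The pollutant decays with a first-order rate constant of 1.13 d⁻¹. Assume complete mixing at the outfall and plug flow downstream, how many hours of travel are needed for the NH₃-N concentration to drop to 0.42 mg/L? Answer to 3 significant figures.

After mixing, C = (140000·0.2000 + 11800·19.00) / 151800 = 252200/151800 = 1.661 mg/L.
1.661·exp(−k·t) = 0.42 → t = ln(1.661/0.42)/k = 105100 s = 29.21 h.

29.2 h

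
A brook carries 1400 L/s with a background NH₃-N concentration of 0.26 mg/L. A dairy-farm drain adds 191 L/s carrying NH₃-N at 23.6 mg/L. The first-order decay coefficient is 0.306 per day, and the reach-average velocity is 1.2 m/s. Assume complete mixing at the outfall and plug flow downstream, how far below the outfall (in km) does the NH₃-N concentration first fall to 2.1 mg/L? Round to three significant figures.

128 km

Mixed concentration C = ΣQC/ΣQ = (1400·0.2600 + 191.0·23.60) / 1591 = 4872/1591 = 3.062 mg/L.
Set 3.062·exp(−k·t) = 2.1 → t = ln(3.062/2.1)/k = 106500 s = 29.58 h.
Distance = v·t = 1.2·106500 = 127800 m = 127.8 km.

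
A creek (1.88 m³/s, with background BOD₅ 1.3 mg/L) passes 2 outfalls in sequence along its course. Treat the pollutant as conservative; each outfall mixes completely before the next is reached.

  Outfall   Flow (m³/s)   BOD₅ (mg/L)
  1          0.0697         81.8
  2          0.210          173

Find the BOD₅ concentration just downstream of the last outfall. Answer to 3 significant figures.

After outfall 1: Q = 1.880 + 0.06970 = 1.950 m³/s; C = (1.880·1.300 + 0.06970·81.80)/1.950 = 4.178 mg/L.
After outfall 2: Q = 1.950 + 0.2100 = 2.160 m³/s; C = (1.950·4.178 + 0.2100·173.0)/2.160 = 20.59 mg/L.

20.6 mg/L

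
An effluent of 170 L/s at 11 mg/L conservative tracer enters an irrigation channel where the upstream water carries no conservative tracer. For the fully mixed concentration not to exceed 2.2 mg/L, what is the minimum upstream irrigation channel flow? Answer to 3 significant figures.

Set C_mix = 2.2: (Q·0 + 170.0·11.00) / (Q + 170.0) = 2.2
→ Q = 170.0·(11.00 − 2.2)/(2.2 − 0) = 680.0 L/s.

680 L/s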